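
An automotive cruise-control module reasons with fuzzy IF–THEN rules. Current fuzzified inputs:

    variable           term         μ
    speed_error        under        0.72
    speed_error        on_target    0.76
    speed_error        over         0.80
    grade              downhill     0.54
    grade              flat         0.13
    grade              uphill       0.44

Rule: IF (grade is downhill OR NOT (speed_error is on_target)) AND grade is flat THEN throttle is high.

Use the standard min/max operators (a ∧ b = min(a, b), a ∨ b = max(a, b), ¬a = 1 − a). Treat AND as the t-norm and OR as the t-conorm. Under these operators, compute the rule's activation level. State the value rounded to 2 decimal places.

0.13

firing strength: (downhill=0.54 OR ¬on_target=1−0.76=0.24) = 0.54; AND[min(a, b)] with flat=0.13 → w = 0.13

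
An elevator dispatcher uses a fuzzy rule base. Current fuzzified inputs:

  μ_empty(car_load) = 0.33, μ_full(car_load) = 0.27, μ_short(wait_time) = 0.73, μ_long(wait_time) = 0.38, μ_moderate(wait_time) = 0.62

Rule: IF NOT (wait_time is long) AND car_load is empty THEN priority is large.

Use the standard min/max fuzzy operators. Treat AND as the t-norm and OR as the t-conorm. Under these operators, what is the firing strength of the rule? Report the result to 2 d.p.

firing strength: ¬long=1−0.38=0.62, empty=0.33; AND[min(a, b)] → w = 0.33

0.33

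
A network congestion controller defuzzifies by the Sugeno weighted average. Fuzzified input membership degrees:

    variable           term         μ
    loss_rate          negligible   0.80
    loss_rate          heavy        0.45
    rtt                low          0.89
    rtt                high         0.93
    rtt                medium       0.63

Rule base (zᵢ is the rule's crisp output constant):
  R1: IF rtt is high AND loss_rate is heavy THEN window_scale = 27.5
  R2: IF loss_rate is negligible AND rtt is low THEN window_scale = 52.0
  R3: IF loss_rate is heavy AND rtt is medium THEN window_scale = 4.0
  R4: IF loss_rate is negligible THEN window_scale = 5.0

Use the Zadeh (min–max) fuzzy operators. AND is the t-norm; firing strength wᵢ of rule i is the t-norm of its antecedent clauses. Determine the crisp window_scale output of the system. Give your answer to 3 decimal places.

R1 (z=27.5): high=0.93, heavy=0.45; AND[min(a, b)] → w = 0.45
R2 (z=52.0): negligible=0.80, low=0.89; AND[min(a, b)] → w = 0.80
R3 (z=4.0): heavy=0.45, medium=0.63; AND[min(a, b)] → w = 0.45
R4 (z=5.0): negligible=0.80 → w = 0.80
Weighted average = (0.45·27.5 + 0.80·52.0 + 0.45·4.0 + 0.80·5.0) / (0.45 + 0.80 + 0.45 + 0.80)
  = 59.7750 / 2.5000 = 23.910

23.910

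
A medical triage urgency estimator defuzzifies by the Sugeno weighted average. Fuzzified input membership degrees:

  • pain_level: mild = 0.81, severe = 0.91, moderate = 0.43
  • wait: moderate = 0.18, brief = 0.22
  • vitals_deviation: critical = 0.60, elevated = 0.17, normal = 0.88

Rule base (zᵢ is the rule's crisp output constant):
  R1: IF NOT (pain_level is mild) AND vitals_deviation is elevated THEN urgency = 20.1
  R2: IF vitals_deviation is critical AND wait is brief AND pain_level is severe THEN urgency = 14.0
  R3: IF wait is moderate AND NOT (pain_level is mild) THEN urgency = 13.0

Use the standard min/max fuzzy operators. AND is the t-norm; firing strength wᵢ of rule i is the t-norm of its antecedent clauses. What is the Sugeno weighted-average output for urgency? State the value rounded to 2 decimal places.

15.50

R1 (z=20.1): ¬mild=1−0.81=0.19, elevated=0.17; AND[min(a, b)] → w = 0.17
R2 (z=14.0): critical=0.60, brief=0.22, severe=0.91; AND[min(a, b)] → w = 0.22
R3 (z=13.0): moderate=0.18, ¬mild=1−0.81=0.19; AND[min(a, b)] → w = 0.18
Weighted average = (0.17·20.1 + 0.22·14.0 + 0.18·13.0) / (0.17 + 0.22 + 0.18)
  = 8.8370 / 0.5700 = 15.50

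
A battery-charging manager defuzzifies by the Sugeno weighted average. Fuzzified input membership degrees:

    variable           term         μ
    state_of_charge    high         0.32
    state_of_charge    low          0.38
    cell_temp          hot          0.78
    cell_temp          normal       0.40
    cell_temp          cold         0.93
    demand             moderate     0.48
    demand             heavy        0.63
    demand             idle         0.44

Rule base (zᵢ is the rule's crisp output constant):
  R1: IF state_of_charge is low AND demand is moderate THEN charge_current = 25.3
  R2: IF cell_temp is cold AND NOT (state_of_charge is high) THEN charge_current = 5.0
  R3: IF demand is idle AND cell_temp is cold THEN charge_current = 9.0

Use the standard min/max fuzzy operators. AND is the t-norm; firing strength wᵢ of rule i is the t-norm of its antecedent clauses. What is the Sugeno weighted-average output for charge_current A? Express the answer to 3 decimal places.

R1 (z=25.3): low=0.38, moderate=0.48; AND[min(a, b)] → w = 0.38
R2 (z=5.0): cold=0.93, ¬high=1−0.32=0.68; AND[min(a, b)] → w = 0.68
R3 (z=9.0): idle=0.44, cold=0.93; AND[min(a, b)] → w = 0.44
Weighted average = (0.38·25.3 + 0.68·5.0 + 0.44·9.0) / (0.38 + 0.68 + 0.44)
  = 16.9740 / 1.5000 = 11.316

11.316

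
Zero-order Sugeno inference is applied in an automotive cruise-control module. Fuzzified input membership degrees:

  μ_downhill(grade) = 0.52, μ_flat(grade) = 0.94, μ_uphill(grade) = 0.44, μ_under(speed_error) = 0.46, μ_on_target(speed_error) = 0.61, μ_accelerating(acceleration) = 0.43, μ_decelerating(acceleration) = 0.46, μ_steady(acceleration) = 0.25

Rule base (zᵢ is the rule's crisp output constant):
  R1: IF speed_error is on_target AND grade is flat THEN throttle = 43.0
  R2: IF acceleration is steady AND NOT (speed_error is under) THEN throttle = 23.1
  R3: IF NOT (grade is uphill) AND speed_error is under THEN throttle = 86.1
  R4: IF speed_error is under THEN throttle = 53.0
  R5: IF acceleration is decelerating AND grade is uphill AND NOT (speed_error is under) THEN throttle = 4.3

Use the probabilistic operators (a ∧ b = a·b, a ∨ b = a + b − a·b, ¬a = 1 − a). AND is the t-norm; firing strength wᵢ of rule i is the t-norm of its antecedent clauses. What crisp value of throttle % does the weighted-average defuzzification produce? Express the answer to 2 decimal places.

48.72

R1 (z=43.0): on_target=0.61, flat=0.94; AND[a·b] → w = 0.5734
R2 (z=23.1): steady=0.25, ¬under=1−0.46=0.54; AND[a·b] → w = 0.1350
R3 (z=86.1): ¬uphill=1−0.44=0.56, under=0.46; AND[a·b] → w = 0.2576
R4 (z=53.0): under=0.46 → w = 0.4600
R5 (z=4.3): decelerating=0.46, uphill=0.44, ¬under=1−0.46=0.54; AND[a·b] → w = 0.1093
Weighted average = (0.5734·43.0 + 0.1350·23.1 + 0.2576·86.1 + 0.4600·53.0 + 0.1093·4.3) / (0.5734 + 0.1350 + 0.2576 + 0.4600 + 0.1093)
  = 74.8040 / 1.5353 = 48.72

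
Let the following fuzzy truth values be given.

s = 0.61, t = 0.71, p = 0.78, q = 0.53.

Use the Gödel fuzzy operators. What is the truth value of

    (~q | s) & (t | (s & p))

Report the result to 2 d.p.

0.61

~q = 1 − 0.53 = 0.47
~q | s = max(a, b) on (0.47, 0.61) = 0.61
s & p = min(a, b) on (0.61, 0.78) = 0.61
t | (s & p) = max(a, b) on (0.71, 0.61) = 0.71
(~q | s) & (t | (s & p)) = min(a, b) on (0.61, 0.71) = 0.61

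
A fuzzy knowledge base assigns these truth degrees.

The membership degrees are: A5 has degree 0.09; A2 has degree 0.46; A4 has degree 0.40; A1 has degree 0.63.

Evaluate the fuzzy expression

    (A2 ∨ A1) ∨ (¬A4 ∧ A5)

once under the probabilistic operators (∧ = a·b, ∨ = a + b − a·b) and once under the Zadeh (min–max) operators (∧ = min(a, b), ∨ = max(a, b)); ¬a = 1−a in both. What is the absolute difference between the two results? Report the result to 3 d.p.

Under probabilistic:
  A2 ∨ A1 = a + b − a·b on (0.4600, 0.6300) = 0.8002
  ¬A4 = 1 − 0.4000 = 0.6000
  ¬A4 ∧ A5 = a·b on (0.6000, 0.0900) = 0.0540
  (A2 ∨ A1) ∨ (¬A4 ∧ A5) = a + b − a·b on (0.8002, 0.0540) = 0.8110
  → value = 0.8110
Under Zadeh (min–max):
  A2 ∨ A1 = max(a, b) on (0.46, 0.63) = 0.63
  ¬A4 = 1 − 0.40 = 0.60
  ¬A4 ∧ A5 = min(a, b) on (0.60, 0.09) = 0.09
  (A2 ∨ A1) ∨ (¬A4 ∧ A5) = max(a, b) on (0.63, 0.09) = 0.63
  → value = 0.6300
|0.8110 − 0.6300| = 0.181

0.181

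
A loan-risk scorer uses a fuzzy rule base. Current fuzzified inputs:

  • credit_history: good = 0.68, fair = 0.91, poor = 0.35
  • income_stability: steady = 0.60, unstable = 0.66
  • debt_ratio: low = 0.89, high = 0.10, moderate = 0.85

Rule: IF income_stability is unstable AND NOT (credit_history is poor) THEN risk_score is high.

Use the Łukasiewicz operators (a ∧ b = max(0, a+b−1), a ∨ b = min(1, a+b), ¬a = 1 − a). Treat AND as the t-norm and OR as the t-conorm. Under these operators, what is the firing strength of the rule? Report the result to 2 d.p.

0.31

firing strength: unstable=0.66, ¬poor=1−0.35=0.65; AND[max(0, a+b−1)] → w = 0.31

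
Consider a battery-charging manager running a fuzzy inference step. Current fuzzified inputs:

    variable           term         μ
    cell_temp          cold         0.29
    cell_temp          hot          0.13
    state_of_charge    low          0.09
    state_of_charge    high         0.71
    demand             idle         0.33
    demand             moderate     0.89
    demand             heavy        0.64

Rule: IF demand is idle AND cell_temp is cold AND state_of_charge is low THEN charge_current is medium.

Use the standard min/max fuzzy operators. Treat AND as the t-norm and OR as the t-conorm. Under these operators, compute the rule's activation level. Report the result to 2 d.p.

0.09

firing strength: idle=0.33, cold=0.29, low=0.09; AND[min(a, b)] → w = 0.09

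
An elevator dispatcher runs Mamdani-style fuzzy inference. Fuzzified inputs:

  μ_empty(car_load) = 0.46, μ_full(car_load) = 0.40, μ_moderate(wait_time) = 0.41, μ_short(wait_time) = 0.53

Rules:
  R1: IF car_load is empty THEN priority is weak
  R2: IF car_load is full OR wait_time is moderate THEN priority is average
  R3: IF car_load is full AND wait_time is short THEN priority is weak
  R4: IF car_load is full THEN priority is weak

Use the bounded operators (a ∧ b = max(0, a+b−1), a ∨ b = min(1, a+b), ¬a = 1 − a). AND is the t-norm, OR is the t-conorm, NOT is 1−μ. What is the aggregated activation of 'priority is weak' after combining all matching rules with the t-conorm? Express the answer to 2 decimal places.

R1: empty=0.46 → w = 0.46
R2: full=0.40, moderate=0.41; OR[min(1, a+b)] → w = 0.81
R3: full=0.40, short=0.53; AND[max(0, a+b−1)] → w = 0.00
R4: full=0.40 → w = 0.40
Rules with consequent 'weak': {R1, R3, R4} → strengths 0.46, 0.00, 0.40
Aggregate via t-conorm [min(1, a+b)]: 0.86

0.86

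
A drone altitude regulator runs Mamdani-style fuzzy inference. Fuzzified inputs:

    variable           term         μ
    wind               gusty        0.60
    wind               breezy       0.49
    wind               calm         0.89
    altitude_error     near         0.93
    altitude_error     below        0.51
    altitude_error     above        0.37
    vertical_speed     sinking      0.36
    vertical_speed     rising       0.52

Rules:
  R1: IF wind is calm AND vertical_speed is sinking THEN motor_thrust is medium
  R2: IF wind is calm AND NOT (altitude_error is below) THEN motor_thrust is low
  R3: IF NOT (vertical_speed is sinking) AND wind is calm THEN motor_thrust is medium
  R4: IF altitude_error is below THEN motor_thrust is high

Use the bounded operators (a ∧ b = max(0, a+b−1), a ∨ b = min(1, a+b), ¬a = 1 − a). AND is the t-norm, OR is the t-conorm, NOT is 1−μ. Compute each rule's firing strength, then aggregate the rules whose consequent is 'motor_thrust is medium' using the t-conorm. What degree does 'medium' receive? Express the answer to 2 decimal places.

0.78

R1: calm=0.89, sinking=0.36; AND[max(0, a+b−1)] → w = 0.25
R2: calm=0.89, ¬below=1−0.51=0.49; AND[max(0, a+b−1)] → w = 0.38
R3: ¬sinking=1−0.36=0.64, calm=0.89; AND[max(0, a+b−1)] → w = 0.53
R4: below=0.51 → w = 0.51
Rules with consequent 'medium': {R1, R3} → strengths 0.25, 0.53
Aggregate via t-conorm [min(1, a+b)]: 0.78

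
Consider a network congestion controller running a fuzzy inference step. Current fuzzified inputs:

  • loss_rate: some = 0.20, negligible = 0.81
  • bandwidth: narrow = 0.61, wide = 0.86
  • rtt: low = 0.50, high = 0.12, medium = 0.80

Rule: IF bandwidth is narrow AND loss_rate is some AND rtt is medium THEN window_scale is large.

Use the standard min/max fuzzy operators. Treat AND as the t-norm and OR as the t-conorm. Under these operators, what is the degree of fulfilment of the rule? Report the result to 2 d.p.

firing strength: narrow=0.61, some=0.20, medium=0.80; AND[min(a, b)] → w = 0.20

0.20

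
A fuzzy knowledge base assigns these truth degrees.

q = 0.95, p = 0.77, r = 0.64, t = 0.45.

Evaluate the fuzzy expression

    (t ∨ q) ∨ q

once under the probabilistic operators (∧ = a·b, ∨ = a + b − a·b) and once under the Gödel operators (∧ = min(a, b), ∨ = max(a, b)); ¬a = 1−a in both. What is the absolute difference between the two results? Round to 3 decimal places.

Under probabilistic:
  t ∨ q = a + b − a·b on (0.4500, 0.9500) = 0.9725
  (t ∨ q) ∨ q = a + b − a·b on (0.9725, 0.9500) = 0.9986
  → value = 0.9986
Under Gödel:
  t ∨ q = max(a, b) on (0.45, 0.95) = 0.95
  (t ∨ q) ∨ q = max(a, b) on (0.95, 0.95) = 0.95
  → value = 0.9500
|0.9986 − 0.9500| = 0.049

0.049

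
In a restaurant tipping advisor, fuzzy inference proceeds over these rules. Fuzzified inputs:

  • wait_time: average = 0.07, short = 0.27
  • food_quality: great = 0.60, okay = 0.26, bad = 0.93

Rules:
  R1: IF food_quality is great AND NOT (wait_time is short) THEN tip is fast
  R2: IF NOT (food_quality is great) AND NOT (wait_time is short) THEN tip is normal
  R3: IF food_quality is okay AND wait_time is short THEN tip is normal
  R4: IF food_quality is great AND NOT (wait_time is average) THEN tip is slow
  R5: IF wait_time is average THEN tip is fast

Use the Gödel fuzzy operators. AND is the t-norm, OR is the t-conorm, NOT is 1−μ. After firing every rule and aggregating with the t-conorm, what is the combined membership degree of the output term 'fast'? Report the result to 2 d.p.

0.60

R1: great=0.60, ¬short=1−0.27=0.73; AND[min(a, b)] → w = 0.60
R2: ¬great=1−0.60=0.40, ¬short=1−0.27=0.73; AND[min(a, b)] → w = 0.40
R3: okay=0.26, short=0.27; AND[min(a, b)] → w = 0.26
R4: great=0.60, ¬average=1−0.07=0.93; AND[min(a, b)] → w = 0.60
R5: average=0.07 → w = 0.07
Rules with consequent 'fast': {R1, R5} → strengths 0.60, 0.07
Aggregate via t-conorm [max(a, b)]: 0.60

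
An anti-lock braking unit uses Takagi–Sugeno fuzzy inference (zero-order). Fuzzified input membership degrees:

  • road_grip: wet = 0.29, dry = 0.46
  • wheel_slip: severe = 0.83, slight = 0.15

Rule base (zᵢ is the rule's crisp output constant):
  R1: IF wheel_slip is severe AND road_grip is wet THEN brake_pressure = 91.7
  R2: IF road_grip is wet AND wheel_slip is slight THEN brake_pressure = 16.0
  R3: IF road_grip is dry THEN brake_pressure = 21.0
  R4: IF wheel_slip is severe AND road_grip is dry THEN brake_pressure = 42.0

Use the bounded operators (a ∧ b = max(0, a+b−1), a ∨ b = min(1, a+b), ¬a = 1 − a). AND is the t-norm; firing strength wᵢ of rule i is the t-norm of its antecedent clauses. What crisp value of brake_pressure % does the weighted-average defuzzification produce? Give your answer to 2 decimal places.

R1 (z=91.7): severe=0.83, wet=0.29; AND[max(0, a+b−1)] → w = 0.12
R2 (z=16.0): wet=0.29, slight=0.15; AND[max(0, a+b−1)] → w = 0.00
R3 (z=21.0): dry=0.46 → w = 0.46
R4 (z=42.0): severe=0.83, dry=0.46; AND[max(0, a+b−1)] → w = 0.29
Weighted average = (0.12·91.7 + 0.00·16.0 + 0.46·21.0 + 0.29·42.0) / (0.12 + 0.00 + 0.46 + 0.29)
  = 32.8440 / 0.8700 = 37.75

37.75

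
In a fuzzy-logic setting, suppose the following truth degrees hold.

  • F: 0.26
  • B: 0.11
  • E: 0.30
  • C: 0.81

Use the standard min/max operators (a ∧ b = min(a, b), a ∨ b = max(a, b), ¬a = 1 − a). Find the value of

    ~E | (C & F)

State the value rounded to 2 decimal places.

~E = 1 − 0.30 = 0.70
C & F = min(a, b) on (0.81, 0.26) = 0.26
~E | (C & F) = max(a, b) on (0.70, 0.26) = 0.70

0.70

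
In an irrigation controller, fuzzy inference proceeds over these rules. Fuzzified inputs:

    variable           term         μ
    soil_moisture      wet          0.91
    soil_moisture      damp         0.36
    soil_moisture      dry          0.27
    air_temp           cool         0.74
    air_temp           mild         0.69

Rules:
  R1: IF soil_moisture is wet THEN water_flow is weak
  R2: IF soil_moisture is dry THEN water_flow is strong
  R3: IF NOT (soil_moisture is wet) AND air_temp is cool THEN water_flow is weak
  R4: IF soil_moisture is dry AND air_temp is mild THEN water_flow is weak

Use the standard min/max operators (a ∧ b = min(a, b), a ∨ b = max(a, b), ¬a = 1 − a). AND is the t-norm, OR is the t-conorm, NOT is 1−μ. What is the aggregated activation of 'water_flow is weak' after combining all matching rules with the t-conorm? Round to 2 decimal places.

R1: wet=0.91 → w = 0.91
R2: dry=0.27 → w = 0.27
R3: ¬wet=1−0.91=0.09, cool=0.74; AND[min(a, b)] → w = 0.09
R4: dry=0.27, mild=0.69; AND[min(a, b)] → w = 0.27
Rules with consequent 'weak': {R1, R3, R4} → strengths 0.91, 0.09, 0.27
Aggregate via t-conorm [max(a, b)]: 0.91

0.91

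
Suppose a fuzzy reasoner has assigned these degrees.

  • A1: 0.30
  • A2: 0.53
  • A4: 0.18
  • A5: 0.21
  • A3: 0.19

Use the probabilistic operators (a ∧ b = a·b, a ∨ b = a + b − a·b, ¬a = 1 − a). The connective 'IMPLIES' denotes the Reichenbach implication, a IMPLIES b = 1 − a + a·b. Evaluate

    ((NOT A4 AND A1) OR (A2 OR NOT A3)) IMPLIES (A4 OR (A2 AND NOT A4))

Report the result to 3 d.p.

NOT A4 = 1 − 0.1800 = 0.8200
NOT A4 AND A1 = a·b on (0.8200, 0.3000) = 0.2460
NOT A3 = 1 − 0.1900 = 0.8100
A2 OR NOT A3 = a + b − a·b on (0.5300, 0.8100) = 0.9107
(NOT A4 AND A1) OR (A2 OR NOT A3) = a + b − a·b on (0.2460, 0.9107) = 0.9327
NOT A4 = 1 − 0.1800 = 0.8200
A2 AND NOT A4 = a·b on (0.5300, 0.8200) = 0.4346
A4 OR (A2 AND NOT A4) = a + b − a·b on (0.1800, 0.4346) = 0.5364
((NOT A4 AND A1) OR (A2 OR NOT A3)) IMPLIES (A4 OR (A2 AND NOT A4))  [Reichenbach: 1 − a + a·b] with a=0.9327, b=0.5364 → 0.5676

0.568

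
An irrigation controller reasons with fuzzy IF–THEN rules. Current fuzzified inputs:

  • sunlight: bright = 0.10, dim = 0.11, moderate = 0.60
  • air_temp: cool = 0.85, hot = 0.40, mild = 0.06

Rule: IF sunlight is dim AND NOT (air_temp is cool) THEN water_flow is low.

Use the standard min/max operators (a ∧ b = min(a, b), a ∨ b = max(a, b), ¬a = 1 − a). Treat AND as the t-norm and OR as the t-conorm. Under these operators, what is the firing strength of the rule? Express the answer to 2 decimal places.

0.11

firing strength: dim=0.11, ¬cool=1−0.85=0.15; AND[min(a, b)] → w = 0.11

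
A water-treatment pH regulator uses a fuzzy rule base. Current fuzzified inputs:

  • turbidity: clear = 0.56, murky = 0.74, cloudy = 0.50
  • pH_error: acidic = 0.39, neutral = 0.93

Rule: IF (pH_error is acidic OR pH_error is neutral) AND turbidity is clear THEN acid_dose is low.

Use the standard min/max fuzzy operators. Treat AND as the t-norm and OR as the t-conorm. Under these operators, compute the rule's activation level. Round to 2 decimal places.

0.56

firing strength: (acidic=0.39 OR neutral=0.93) = 0.93; AND[min(a, b)] with clear=0.56 → w = 0.56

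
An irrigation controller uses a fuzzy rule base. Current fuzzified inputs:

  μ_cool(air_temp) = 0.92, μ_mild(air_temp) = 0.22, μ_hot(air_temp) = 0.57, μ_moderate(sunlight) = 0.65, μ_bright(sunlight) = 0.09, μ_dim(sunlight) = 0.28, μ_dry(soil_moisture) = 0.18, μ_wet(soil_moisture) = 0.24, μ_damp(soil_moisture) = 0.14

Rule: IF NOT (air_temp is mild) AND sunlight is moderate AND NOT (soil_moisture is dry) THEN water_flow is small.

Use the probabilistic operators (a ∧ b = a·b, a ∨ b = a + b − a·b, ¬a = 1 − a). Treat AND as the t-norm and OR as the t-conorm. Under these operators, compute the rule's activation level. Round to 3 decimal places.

firing strength: ¬mild=1−0.22=0.78, moderate=0.65, ¬dry=1−0.18=0.82; AND[a·b] → w = 0.4157

0.416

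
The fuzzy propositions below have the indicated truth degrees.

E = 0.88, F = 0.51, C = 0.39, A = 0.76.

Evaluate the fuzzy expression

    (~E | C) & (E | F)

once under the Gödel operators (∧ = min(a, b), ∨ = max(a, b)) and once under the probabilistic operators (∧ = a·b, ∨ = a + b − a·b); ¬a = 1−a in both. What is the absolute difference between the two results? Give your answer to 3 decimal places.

0.046

Under Gödel:
  ~E = 1 − 0.88 = 0.12
  ~E | C = max(a, b) on (0.12, 0.39) = 0.39
  E | F = max(a, b) on (0.88, 0.51) = 0.88
  (~E | C) & (E | F) = min(a, b) on (0.39, 0.88) = 0.39
  → value = 0.3900
Under probabilistic:
  ~E = 1 − 0.8800 = 0.1200
  ~E | C = a + b − a·b on (0.1200, 0.3900) = 0.4632
  E | F = a + b − a·b on (0.8800, 0.5100) = 0.9412
  (~E | C) & (E | F) = a·b on (0.4632, 0.9412) = 0.4360
  → value = 0.4360
|0.3900 − 0.4360| = 0.046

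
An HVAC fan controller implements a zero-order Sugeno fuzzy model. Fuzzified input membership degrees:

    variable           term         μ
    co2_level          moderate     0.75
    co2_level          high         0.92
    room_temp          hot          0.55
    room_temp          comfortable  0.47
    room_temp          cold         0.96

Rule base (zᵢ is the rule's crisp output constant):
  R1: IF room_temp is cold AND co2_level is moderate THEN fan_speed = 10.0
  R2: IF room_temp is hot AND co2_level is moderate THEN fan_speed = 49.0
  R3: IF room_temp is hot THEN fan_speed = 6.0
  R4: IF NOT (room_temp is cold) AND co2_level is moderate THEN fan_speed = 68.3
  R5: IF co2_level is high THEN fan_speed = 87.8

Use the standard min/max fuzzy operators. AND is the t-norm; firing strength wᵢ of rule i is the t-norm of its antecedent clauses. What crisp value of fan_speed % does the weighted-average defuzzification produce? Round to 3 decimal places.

43.152

R1 (z=10.0): cold=0.96, moderate=0.75; AND[min(a, b)] → w = 0.75
R2 (z=49.0): hot=0.55, moderate=0.75; AND[min(a, b)] → w = 0.55
R3 (z=6.0): hot=0.55 → w = 0.55
R4 (z=68.3): ¬cold=1−0.96=0.04, moderate=0.75; AND[min(a, b)] → w = 0.04
R5 (z=87.8): high=0.92 → w = 0.92
Weighted average = (0.75·10.0 + 0.55·49.0 + 0.55·6.0 + 0.04·68.3 + 0.92·87.8) / (0.75 + 0.55 + 0.55 + 0.04 + 0.92)
  = 121.2580 / 2.8100 = 43.152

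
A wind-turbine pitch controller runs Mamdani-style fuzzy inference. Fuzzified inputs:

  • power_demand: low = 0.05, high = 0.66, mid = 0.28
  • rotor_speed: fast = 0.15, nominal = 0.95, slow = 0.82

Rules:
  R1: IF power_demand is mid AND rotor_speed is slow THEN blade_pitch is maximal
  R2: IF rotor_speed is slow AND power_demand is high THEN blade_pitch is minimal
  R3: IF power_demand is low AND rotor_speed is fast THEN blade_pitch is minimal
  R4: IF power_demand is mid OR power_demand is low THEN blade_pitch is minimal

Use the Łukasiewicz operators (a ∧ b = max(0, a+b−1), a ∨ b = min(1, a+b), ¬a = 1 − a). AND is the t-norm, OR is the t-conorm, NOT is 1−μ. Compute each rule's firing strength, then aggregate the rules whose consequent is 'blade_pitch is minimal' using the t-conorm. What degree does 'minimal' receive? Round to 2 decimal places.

0.81

R1: mid=0.28, slow=0.82; AND[max(0, a+b−1)] → w = 0.10
R2: slow=0.82, high=0.66; AND[max(0, a+b−1)] → w = 0.48
R3: low=0.05, fast=0.15; AND[max(0, a+b−1)] → w = 0.00
R4: mid=0.28, low=0.05; OR[min(1, a+b)] → w = 0.33
Rules with consequent 'minimal': {R2, R3, R4} → strengths 0.48, 0.00, 0.33
Aggregate via t-conorm [min(1, a+b)]: 0.81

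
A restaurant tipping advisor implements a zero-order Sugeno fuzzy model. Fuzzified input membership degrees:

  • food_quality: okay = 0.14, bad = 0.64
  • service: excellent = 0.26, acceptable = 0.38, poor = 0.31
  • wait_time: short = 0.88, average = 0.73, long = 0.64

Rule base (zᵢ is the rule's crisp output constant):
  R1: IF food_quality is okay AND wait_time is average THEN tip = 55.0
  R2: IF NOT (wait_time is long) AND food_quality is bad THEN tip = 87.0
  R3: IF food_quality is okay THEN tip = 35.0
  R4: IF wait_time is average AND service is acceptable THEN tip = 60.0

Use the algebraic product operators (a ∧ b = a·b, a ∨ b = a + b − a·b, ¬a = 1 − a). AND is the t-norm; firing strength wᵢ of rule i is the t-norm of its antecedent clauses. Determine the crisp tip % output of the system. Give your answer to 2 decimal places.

62.95

R1 (z=55.0): okay=0.14, average=0.73; AND[a·b] → w = 0.1022
R2 (z=87.0): ¬long=1−0.64=0.36, bad=0.64; AND[a·b] → w = 0.2304
R3 (z=35.0): okay=0.14 → w = 0.1400
R4 (z=60.0): average=0.73, acceptable=0.38; AND[a·b] → w = 0.2774
Weighted average = (0.1022·55.0 + 0.2304·87.0 + 0.1400·35.0 + 0.2774·60.0) / (0.1022 + 0.2304 + 0.1400 + 0.2774)
  = 47.2098 / 0.7500 = 62.95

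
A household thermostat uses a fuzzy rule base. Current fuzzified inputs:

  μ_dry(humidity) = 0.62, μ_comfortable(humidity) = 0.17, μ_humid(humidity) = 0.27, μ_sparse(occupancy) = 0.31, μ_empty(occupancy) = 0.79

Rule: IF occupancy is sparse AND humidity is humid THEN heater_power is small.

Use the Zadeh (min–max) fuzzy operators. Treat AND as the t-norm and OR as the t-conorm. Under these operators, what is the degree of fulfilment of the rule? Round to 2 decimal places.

0.27

firing strength: sparse=0.31, humid=0.27; AND[min(a, b)] → w = 0.27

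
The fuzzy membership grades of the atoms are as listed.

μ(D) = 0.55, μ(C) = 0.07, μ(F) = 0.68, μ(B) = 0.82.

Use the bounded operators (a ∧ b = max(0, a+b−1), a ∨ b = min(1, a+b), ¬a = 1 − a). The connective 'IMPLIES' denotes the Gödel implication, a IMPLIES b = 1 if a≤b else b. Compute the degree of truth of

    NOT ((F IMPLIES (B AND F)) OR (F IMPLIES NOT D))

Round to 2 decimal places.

0.05

B AND F = max(0, a+b−1) on (0.82, 0.68) = 0.50
F IMPLIES (B AND F)  [Gödel: 1 if a≤b else b] with a=0.68, b=0.50 → 0.50
NOT D = 1 − 0.55 = 0.45
F IMPLIES NOT D  [Gödel: 1 if a≤b else b] with a=0.68, b=0.45 → 0.45
(F IMPLIES (B AND F)) OR (F IMPLIES NOT D) = min(1, a+b) on (0.50, 0.45) = 0.95
NOT ((F IMPLIES (B AND F)) OR (F IMPLIES NOT D)) = 1 − 0.95 = 0.05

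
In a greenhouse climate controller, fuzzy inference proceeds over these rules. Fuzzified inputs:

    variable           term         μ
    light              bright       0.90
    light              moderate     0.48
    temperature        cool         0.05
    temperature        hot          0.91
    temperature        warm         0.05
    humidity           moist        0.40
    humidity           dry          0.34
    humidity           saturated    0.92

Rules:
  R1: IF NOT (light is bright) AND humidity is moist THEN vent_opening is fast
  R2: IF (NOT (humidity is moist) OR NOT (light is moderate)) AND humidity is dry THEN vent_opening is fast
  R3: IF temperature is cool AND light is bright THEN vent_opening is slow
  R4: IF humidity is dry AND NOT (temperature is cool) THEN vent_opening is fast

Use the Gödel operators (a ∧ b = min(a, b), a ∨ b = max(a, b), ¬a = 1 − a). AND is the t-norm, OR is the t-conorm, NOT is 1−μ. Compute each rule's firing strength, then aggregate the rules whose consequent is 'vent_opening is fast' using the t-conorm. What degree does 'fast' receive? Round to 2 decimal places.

0.34

R1: ¬bright=1−0.90=0.10, moist=0.40; AND[min(a, b)] → w = 0.10
R2: (¬moist=1−0.40=0.60 OR ¬moderate=1−0.48=0.52) = 0.60; AND[min(a, b)] with dry=0.34 → w = 0.34
R3: cool=0.05, bright=0.90; AND[min(a, b)] → w = 0.05
R4: dry=0.34, ¬cool=1−0.05=0.95; AND[min(a, b)] → w = 0.34
Rules with consequent 'fast': {R1, R2, R4} → strengths 0.10, 0.34, 0.34
Aggregate via t-conorm [max(a, b)]: 0.34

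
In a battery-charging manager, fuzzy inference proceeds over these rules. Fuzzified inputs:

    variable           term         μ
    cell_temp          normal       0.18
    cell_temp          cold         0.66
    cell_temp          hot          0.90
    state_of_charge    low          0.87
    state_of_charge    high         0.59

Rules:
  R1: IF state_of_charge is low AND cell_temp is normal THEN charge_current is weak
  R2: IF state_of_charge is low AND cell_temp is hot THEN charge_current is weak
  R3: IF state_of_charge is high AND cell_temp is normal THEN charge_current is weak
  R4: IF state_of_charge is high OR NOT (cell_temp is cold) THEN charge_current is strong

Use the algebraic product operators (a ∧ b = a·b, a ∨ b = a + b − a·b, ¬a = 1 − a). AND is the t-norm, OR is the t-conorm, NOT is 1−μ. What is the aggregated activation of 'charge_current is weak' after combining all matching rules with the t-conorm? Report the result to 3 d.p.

R1: low=0.87, normal=0.18; AND[a·b] → w = 0.1566
R2: low=0.87, hot=0.90; AND[a·b] → w = 0.7830
R3: high=0.59, normal=0.18; AND[a·b] → w = 0.1062
R4: high=0.59, ¬cold=1−0.66=0.34; OR[a + b − a·b] → w = 0.7294
Rules with consequent 'weak': {R1, R2, R3} → strengths 0.1566, 0.7830, 0.1062
Aggregate via t-conorm [a + b − a·b]: 0.8364

0.836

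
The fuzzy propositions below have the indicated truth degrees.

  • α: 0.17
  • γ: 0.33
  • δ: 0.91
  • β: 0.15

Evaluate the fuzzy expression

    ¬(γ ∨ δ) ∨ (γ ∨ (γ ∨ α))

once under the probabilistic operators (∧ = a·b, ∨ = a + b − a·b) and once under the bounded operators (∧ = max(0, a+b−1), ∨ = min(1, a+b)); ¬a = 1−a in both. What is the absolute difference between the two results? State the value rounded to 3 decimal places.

0.180

Under probabilistic:
  γ ∨ δ = a + b − a·b on (0.3300, 0.9100) = 0.9397
  ¬(γ ∨ δ) = 1 − 0.9397 = 0.0603
  γ ∨ α = a + b − a·b on (0.3300, 0.1700) = 0.4439
  γ ∨ (γ ∨ α) = a + b − a·b on (0.3300, 0.4439) = 0.6274
  ¬(γ ∨ δ) ∨ (γ ∨ (γ ∨ α)) = a + b − a·b on (0.0603, 0.6274) = 0.6499
  → value = 0.6499
Under bounded:
  γ ∨ δ = min(1, a+b) on (0.33, 0.91) = 1.00
  ¬(γ ∨ δ) = 1 − 1.00 = 0.00
  γ ∨ α = min(1, a+b) on (0.33, 0.17) = 0.50
  γ ∨ (γ ∨ α) = min(1, a+b) on (0.33, 0.50) = 0.83
  ¬(γ ∨ δ) ∨ (γ ∨ (γ ∨ α)) = min(1, a+b) on (0.00, 0.83) = 0.83
  → value = 0.8300
|0.6499 − 0.8300| = 0.180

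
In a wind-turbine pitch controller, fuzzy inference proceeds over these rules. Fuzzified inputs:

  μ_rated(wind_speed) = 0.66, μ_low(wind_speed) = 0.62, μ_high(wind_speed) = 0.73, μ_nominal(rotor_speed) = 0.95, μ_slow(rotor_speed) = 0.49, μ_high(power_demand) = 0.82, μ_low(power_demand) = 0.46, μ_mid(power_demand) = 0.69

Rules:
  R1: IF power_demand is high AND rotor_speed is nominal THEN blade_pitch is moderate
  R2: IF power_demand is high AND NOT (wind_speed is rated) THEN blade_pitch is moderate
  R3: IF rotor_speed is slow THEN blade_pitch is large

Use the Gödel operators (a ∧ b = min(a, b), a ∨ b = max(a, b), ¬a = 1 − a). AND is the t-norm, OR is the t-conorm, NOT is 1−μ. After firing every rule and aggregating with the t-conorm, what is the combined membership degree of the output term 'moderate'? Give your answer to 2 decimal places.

0.82

R1: high=0.82, nominal=0.95; AND[min(a, b)] → w = 0.82
R2: high=0.82, ¬rated=1−0.66=0.34; AND[min(a, b)] → w = 0.34
R3: slow=0.49 → w = 0.49
Rules with consequent 'moderate': {R1, R2} → strengths 0.82, 0.34
Aggregate via t-conorm [max(a, b)]: 0.82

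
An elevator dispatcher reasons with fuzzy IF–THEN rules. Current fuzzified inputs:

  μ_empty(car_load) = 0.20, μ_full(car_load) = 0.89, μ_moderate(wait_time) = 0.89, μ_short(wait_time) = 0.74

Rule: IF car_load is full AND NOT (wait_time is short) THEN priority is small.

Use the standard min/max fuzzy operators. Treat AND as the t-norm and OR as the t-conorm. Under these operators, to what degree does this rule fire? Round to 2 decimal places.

firing strength: full=0.89, ¬short=1−0.74=0.26; AND[min(a, b)] → w = 0.26

0.26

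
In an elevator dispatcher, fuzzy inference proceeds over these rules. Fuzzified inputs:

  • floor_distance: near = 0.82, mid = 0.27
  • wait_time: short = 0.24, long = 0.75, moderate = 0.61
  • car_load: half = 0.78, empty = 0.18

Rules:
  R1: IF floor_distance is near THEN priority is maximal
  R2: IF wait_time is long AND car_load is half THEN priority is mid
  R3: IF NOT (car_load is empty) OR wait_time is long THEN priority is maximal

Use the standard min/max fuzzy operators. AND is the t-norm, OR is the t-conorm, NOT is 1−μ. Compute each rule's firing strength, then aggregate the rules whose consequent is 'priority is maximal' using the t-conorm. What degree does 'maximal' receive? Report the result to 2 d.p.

0.82

R1: near=0.82 → w = 0.82
R2: long=0.75, half=0.78; AND[min(a, b)] → w = 0.75
R3: ¬empty=1−0.18=0.82, long=0.75; OR[max(a, b)] → w = 0.82
Rules with consequent 'maximal': {R1, R3} → strengths 0.82, 0.82
Aggregate via t-conorm [max(a, b)]: 0.82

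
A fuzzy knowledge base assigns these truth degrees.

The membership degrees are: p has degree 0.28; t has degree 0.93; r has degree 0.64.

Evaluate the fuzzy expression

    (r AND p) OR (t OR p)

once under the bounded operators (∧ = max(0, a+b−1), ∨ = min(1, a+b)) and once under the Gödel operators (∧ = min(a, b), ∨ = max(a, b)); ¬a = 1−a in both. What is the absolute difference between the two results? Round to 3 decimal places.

Under bounded:
  r AND p = max(0, a+b−1) on (0.64, 0.28) = 0.00
  t OR p = min(1, a+b) on (0.93, 0.28) = 1.00
  (r AND p) OR (t OR p) = min(1, a+b) on (0.00, 1.00) = 1.00
  → value = 1.0000
Under Gödel:
  r AND p = min(a, b) on (0.64, 0.28) = 0.28
  t OR p = max(a, b) on (0.93, 0.28) = 0.93
  (r AND p) OR (t OR p) = max(a, b) on (0.28, 0.93) = 0.93
  → value = 0.9300
|1.0000 − 0.9300| = 0.070

0.070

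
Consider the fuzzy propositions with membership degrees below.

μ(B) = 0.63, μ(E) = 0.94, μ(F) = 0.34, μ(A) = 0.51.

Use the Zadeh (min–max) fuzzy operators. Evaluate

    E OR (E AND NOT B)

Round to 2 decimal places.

NOT B = 1 − 0.63 = 0.37
E AND NOT B = min(a, b) on (0.94, 0.37) = 0.37
E OR (E AND NOT B) = max(a, b) on (0.94, 0.37) = 0.94

0.94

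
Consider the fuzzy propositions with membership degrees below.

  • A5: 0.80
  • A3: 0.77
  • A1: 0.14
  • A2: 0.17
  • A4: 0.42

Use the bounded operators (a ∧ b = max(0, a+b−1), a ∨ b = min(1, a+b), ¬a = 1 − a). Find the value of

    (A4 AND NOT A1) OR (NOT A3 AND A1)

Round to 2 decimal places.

0.28

NOT A1 = 1 − 0.14 = 0.86
A4 AND NOT A1 = max(0, a+b−1) on (0.42, 0.86) = 0.28
NOT A3 = 1 − 0.77 = 0.23
NOT A3 AND A1 = max(0, a+b−1) on (0.23, 0.14) = 0.00
(A4 AND NOT A1) OR (NOT A3 AND A1) = min(1, a+b) on (0.28, 0.00) = 0.28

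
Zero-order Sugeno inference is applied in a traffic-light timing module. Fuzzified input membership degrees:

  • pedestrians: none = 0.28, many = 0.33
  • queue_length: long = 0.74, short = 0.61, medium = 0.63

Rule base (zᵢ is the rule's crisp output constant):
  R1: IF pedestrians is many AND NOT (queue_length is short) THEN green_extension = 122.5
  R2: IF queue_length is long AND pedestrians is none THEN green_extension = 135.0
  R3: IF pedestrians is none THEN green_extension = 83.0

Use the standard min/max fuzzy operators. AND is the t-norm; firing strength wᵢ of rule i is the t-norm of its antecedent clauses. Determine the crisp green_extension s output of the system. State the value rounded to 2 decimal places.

R1 (z=122.5): many=0.33, ¬short=1−0.61=0.39; AND[min(a, b)] → w = 0.33
R2 (z=135.0): long=0.74, none=0.28; AND[min(a, b)] → w = 0.28
R3 (z=83.0): none=0.28 → w = 0.28
Weighted average = (0.33·122.5 + 0.28·135.0 + 0.28·83.0) / (0.33 + 0.28 + 0.28)
  = 101.4650 / 0.8900 = 114.01

114.01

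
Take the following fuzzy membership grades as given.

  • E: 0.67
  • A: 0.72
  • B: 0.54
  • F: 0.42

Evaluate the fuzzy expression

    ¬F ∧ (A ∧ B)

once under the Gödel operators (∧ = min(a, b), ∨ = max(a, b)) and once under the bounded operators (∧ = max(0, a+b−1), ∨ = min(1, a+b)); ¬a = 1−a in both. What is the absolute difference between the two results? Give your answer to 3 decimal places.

0.540

Under Gödel:
  ¬F = 1 − 0.42 = 0.58
  A ∧ B = min(a, b) on (0.72, 0.54) = 0.54
  ¬F ∧ (A ∧ B) = min(a, b) on (0.58, 0.54) = 0.54
  → value = 0.5400
Under bounded:
  ¬F = 1 − 0.42 = 0.58
  A ∧ B = max(0, a+b−1) on (0.72, 0.54) = 0.26
  ¬F ∧ (A ∧ B) = max(0, a+b−1) on (0.58, 0.26) = 0.00
  → value = 0.0000
|0.5400 − 0.0000| = 0.540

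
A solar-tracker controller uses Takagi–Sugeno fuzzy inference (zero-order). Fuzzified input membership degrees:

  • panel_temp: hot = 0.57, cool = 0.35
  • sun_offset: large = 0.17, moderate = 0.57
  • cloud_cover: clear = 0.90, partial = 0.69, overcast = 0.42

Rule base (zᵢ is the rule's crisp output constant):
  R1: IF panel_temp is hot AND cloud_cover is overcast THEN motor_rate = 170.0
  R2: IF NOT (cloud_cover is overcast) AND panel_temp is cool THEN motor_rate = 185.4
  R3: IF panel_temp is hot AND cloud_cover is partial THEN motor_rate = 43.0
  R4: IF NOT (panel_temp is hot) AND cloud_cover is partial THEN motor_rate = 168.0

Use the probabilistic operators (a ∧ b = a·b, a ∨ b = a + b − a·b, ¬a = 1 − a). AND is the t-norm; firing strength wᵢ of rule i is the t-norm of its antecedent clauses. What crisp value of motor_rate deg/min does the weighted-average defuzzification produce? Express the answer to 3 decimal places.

128.128

R1 (z=170.0): hot=0.57, overcast=0.42; AND[a·b] → w = 0.2394
R2 (z=185.4): ¬overcast=1−0.42=0.58, cool=0.35; AND[a·b] → w = 0.2030
R3 (z=43.0): hot=0.57, partial=0.69; AND[a·b] → w = 0.3933
R4 (z=168.0): ¬hot=1−0.57=0.43, partial=0.69; AND[a·b] → w = 0.2967
Weighted average = (0.2394·170.0 + 0.2030·185.4 + 0.3933·43.0 + 0.2967·168.0) / (0.2394 + 0.2030 + 0.3933 + 0.2967)
  = 145.0917 / 1.1324 = 128.128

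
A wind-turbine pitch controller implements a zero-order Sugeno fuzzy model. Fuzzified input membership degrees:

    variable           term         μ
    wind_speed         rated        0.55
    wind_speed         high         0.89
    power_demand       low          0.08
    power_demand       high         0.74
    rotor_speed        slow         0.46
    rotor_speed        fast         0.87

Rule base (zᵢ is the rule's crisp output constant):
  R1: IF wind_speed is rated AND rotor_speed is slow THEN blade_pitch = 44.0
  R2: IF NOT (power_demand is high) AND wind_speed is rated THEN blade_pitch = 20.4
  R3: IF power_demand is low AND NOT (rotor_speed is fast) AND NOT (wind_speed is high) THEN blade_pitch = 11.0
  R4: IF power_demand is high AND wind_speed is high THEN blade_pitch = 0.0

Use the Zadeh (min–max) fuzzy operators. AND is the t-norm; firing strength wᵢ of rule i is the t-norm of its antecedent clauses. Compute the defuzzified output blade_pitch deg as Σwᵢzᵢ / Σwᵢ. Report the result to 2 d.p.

R1 (z=44.0): rated=0.55, slow=0.46; AND[min(a, b)] → w = 0.46
R2 (z=20.4): ¬high=1−0.74=0.26, rated=0.55; AND[min(a, b)] → w = 0.26
R3 (z=11.0): low=0.08, ¬fast=1−0.87=0.13, ¬high=1−0.89=0.11; AND[min(a, b)] → w = 0.08
R4 (z=0.0): high=0.74, high=0.89; AND[min(a, b)] → w = 0.74
Weighted average = (0.46·44.0 + 0.26·20.4 + 0.08·11.0 + 0.74·0.0) / (0.46 + 0.26 + 0.08 + 0.74)
  = 26.4240 / 1.5400 = 17.16

17.16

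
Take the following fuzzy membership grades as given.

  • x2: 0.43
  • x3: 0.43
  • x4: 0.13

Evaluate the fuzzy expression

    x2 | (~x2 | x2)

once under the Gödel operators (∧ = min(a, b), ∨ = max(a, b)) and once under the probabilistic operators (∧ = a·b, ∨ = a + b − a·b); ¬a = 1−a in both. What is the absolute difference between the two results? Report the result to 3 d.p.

0.290

Under Gödel:
  ~x2 = 1 − 0.43 = 0.57
  ~x2 | x2 = max(a, b) on (0.57, 0.43) = 0.57
  x2 | (~x2 | x2) = max(a, b) on (0.43, 0.57) = 0.57
  → value = 0.5700
Under probabilistic:
  ~x2 = 1 − 0.4300 = 0.5700
  ~x2 | x2 = a + b − a·b on (0.5700, 0.4300) = 0.7549
  x2 | (~x2 | x2) = a + b − a·b on (0.4300, 0.7549) = 0.8603
  → value = 0.8603
|0.5700 − 0.8603| = 0.290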